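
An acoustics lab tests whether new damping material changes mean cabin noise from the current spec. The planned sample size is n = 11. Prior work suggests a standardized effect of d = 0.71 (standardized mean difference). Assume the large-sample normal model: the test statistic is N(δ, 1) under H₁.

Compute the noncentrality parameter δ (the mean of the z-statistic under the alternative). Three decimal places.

δ = d·√n = 0.71 × √11 = 2.3548

δ ≈ 2.355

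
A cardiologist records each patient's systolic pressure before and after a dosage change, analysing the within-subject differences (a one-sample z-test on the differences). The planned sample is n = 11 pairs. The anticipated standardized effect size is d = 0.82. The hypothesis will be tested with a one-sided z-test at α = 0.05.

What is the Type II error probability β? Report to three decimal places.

β ≈ 0.141

Noncentrality parameter: δ = d·√n = 0.82 × √11 = 2.7196
One-sided α = 0.05 → critical value z_{0.05} = 1.645.
Power = P(Z > 1.645 − δ) = Φ(1.075) = 0.8588.
Type II error: β = 1 − power = 1 − 0.8588 = 0.1412.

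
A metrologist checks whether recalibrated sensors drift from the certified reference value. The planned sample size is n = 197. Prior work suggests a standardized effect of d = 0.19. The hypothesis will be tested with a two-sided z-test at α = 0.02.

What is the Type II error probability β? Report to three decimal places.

β ≈ 0.367

Noncentrality parameter: δ = d·√n = 0.19 × √197 = 2.6668
Critical value for a two-sided test at α = 0.02: z_{α/2} = 2.326.
Power = Φ(δ − 2.326) + Φ(−δ − 2.326) = Φ(0.340) + Φ(-4.993) = 0.6332 + 0.0000 = 0.6332.
Type II error: β = 1 − power = 1 − 0.6332 = 0.3668.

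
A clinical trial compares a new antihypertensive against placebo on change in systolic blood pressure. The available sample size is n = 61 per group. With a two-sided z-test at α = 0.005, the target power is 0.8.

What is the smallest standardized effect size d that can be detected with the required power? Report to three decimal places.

Required noncentrality: δ = z_{0.0025} + z_{0.20} = 2.807 + 0.842 = 3.649.
(Lower-tail contribution to power is negligible for δ > 0.)
δ = d·√(n/2) ⇒ d = δ/√(n/2) = 3.649/√(61/2) = 0.6607.

d ≈ 0.661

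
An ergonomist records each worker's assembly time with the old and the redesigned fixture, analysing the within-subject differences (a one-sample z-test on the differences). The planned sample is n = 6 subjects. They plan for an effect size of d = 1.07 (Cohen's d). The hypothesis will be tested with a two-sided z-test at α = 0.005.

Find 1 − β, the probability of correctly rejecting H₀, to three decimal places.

Power ≈ 0.426

Noncentrality parameter: δ = d·√n = 1.07 × √6 = 2.6210
Critical value for a two-sided test at α = 0.005: z_{α/2} = 2.807.
Power = Φ(δ − 2.807) + Φ(−δ − 2.807) = Φ(-0.186) + Φ(-5.428) = 0.4262 + 0.0000 = 0.4262.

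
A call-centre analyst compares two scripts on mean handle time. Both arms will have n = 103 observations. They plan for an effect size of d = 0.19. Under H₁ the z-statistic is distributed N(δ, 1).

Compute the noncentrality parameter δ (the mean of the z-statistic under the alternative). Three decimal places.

δ ≈ 1.364

δ = d·√(n/2) = 0.19 × √(103/2) = 1.3635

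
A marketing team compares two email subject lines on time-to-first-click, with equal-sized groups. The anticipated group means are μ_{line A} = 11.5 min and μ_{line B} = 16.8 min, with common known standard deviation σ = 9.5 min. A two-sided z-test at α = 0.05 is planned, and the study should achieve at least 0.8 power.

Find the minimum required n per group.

n = 51 per group

Standardized effect: d = |μ_{line A} − μ_{line B}| / σ = |11.5 − 16.8| / 9.5 = 0.5579
For power 0.8 need Φ(δ − z_{0.025}) = 0.8, so δ = z_{0.025} + z_{0.20} = 1.960 + 0.842 = 2.802.
(For δ > 0 the lower-tail rejection region contributes negligibly to power, so the one-term inversion is standard.)
δ = d·√(n/2) ⇒ n = 2(δ/d)² = 2 × (2.802 / 0.5579)² = 50.44.
Round up to the next whole unit.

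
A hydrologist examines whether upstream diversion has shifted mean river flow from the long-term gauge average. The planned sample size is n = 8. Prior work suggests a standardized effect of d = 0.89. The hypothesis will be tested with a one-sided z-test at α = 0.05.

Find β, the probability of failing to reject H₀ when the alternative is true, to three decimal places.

Noncentrality parameter: λ = d·√n = 0.89 × √8 = 2.5173
One-sided α = 0.05 → critical value z_{0.05} = 1.645.
Power = Φ(λ − 1.645) = Φ(0.872) = 0.8085.
Type II error: β = 1 − power = 1 − 0.8085 = 0.1915.

β ≈ 0.191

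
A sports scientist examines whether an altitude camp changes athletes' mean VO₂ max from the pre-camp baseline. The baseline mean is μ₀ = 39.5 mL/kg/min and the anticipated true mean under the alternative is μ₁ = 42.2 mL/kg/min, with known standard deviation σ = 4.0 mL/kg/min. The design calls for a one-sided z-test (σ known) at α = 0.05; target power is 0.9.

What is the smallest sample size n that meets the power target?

Standardized effect: d = |μ₁ − μ₀| / σ = |42.2 − 39.5| / 4.0 = 0.6750
Set Φ(δ − 1.645) = 0.9; then δ − 1.645 = Φ⁻¹(0.9) = 1.282, giving δ = 2.926.
δ = d·√n ⇒ n = (δ/d)² = (2.926 / 0.6750)² = 18.80.
Rounding up, n = 19.

n = 19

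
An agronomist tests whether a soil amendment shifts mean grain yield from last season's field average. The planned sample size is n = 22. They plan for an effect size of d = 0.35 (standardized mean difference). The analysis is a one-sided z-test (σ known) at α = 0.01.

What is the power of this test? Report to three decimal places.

Power ≈ 0.247

Noncentrality parameter: δ = d·√n = 0.35 × √22 = 1.6416
One-sided α = 0.01 → critical value z_{0.01} = 2.326.
Power = Φ(δ − 2.326) = Φ(-0.685) = 0.2468.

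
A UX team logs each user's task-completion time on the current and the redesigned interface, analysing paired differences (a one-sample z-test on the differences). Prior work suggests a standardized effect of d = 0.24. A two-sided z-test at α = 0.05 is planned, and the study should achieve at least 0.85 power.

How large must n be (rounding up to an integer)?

n = 156

For power 0.85 need Φ(δ − z_{0.025}) = 0.85, so δ = z_{0.025} + z_{0.15} = 1.960 + 1.036 = 2.996.
(The Φ(−δ − z_{α/2}) term is vanishingly small for δ > 0 and is dropped in the standard sample-size formula.)
δ = d·√n ⇒ n = (δ/d)² = (2.996 / 0.24)² = 155.87.
Round up to the next whole unit.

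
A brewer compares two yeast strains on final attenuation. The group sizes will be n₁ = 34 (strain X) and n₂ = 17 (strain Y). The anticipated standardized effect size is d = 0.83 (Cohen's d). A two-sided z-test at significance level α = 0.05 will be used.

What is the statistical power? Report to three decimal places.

Power ≈ 0.798

Noncentrality parameter: δ = d / √(1/n₁ + 1/n₂) = 0.83 / √(1/34 + 1/17) = 2.7942
Two-sided α = 0.05 → critical value z_{0.025} = 1.960.
Power = Φ(δ − 1.960) + Φ(−δ − 1.960) = Φ(0.834) + Φ(-4.754) = 0.7979 + 0.0000 = 0.7979.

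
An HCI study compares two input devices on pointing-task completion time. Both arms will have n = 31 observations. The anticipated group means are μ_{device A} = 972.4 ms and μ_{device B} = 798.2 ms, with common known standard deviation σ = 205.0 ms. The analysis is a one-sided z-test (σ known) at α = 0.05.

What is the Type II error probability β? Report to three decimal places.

β ≈ 0.045

Standardized effect: d = |μ_{device A} − μ_{device B}| / σ = |972.4 − 798.2| / 205.0 = 0.8498
Noncentrality parameter: δ = d·√(n/2) = 0.8498 × √(31/2) = 3.3455
One-sided α = 0.05 → critical value z_{0.05} = 1.645.
Power = P(Z > 1.645 − δ) = Φ(1.701) = 0.9555.
Type II error: β = 1 − power = 1 − 0.9555 = 0.0445.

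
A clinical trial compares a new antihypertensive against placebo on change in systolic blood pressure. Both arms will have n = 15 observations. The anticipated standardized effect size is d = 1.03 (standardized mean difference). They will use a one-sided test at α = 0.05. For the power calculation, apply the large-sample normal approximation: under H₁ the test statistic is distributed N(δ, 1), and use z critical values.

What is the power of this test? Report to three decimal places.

Noncentrality parameter: δ = d·√(n/2) = 1.03 × √(15/2) = 2.8208
One-sided α = 0.05 → critical value z_{0.05} = 1.645.
Power = Φ(δ − 1.645) = Φ(1.176) = 0.8802.

Power ≈ 0.880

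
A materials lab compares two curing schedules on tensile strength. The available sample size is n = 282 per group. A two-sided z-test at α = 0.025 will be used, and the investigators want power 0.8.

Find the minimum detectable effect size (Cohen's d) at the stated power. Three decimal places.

d ≈ 0.260

Required noncentrality: δ = z_{0.0125} + z_{0.20} = 2.241 + 0.842 = 3.083.
(The second rejection-region term Φ(−δ − z_{α/2}) is negligible and dropped.)
δ = d·√(n/2) ⇒ d = δ/√(n/2) = 3.083/√(282/2) = 0.2596.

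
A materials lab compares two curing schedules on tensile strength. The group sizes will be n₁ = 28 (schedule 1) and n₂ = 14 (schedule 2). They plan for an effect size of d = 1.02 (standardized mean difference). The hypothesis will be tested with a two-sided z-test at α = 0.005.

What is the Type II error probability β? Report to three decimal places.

Noncentrality parameter: δ = d / √(1/n₁ + 1/n₂) = 1.02 / √(1/28 + 1/14) = 3.1162
Two-sided α = 0.005 → critical value z_{0.0025} = 2.807.
Power = Φ(δ − 2.807) + Φ(−δ − 2.807) = Φ(0.309) + Φ(-5.923) = 0.6214 + 0.0000 = 0.6214.
Type II error: β = 1 − power = 1 − 0.6214 = 0.3786.

β ≈ 0.379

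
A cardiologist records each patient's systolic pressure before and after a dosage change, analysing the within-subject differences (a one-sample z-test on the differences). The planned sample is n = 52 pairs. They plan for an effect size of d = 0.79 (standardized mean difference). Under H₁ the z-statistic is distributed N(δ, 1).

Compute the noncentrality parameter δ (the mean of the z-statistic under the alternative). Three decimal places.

δ ≈ 5.697

The noncentrality parameter scales effect size by the design's sample-size factor: δ = d·√n = 0.79 × √52 = 5.6968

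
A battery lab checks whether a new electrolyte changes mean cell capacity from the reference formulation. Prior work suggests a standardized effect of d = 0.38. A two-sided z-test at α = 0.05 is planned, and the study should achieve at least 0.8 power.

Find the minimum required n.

n = 55

Set Φ(δ − 1.960) = 0.8; then δ − 1.960 = Φ⁻¹(0.8) = 0.842, giving δ = 2.802.
(Ignoring the negligible lower-tail rejection probability gives the usual closed-form inversion.)
δ = d·√n ⇒ n = (δ/d)² = (2.802 / 0.38)² = 54.36.
Rounding up, n = 55.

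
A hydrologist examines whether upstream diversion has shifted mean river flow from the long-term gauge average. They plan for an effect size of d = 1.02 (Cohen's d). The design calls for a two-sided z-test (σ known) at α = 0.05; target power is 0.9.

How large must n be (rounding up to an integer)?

For power 0.9 need Φ(δ − z_{0.025}) = 0.9, so δ = z_{0.025} + z_{0.10} = 1.960 + 1.282 = 3.242.
(For δ > 0 the lower-tail rejection region contributes negligibly to power, so the one-term inversion is standard.)
δ = d·√n ⇒ n = (δ/d)² = (3.242 / 1.02)² = 10.10.
Round up to the next whole unit.

n = 11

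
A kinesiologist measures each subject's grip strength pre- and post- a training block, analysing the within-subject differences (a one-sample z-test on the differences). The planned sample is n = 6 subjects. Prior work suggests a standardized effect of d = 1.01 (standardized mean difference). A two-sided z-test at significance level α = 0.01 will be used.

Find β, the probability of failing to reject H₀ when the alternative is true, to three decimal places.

β ≈ 0.541

Noncentrality parameter: λ = d·√n = 1.01 × √6 = 2.4740
Two-sided α = 0.01 → critical value z_{0.005} = 2.576.
Power = Φ(λ − 2.576) + Φ(−λ − 2.576) = Φ(-0.102) + Φ(-5.050) = 0.4594 + 0.0000 = 0.4594.
Type II error: β = 1 − power = 1 − 0.4594 = 0.5406.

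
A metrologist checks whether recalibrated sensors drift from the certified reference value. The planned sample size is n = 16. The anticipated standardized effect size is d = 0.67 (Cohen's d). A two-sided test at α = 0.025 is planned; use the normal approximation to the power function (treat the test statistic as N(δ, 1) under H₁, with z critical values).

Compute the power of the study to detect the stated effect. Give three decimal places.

Power ≈ 0.670

Noncentrality parameter: δ = d·√n = 0.67 × √16 = 2.6800
Critical value for a two-sided test at α = 0.025: z_{α/2} = 2.241.
Power = Φ(δ − 2.241) + Φ(−δ − 2.241) = Φ(0.439) + Φ(-4.921) = 0.6695 + 0.0000 = 0.6695.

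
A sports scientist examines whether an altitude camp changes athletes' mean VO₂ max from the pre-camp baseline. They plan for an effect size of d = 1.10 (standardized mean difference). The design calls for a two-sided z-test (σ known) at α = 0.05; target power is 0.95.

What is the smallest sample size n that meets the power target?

For power 0.95 need Φ(δ − z_{0.025}) = 0.95, so δ = z_{0.025} + z_{0.05} = 1.960 + 1.645 = 3.605.
(For δ > 0 the lower-tail rejection region contributes negligibly to power, so the one-term inversion is standard.)
δ = d·√n ⇒ n = (δ/d)² = (3.605 / 1.10)² = 10.74.
Rounding up, n = 11.

n = 11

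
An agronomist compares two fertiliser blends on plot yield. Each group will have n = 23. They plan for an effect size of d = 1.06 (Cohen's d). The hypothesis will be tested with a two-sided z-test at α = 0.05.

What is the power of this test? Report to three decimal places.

Noncentrality parameter: δ = d·√(n/2) = 1.06 × √(23/2) = 3.5946
Critical value for a two-sided test at α = 0.05: z_{α/2} = 1.960.
Power = Φ(δ − 1.960) + Φ(−δ − 1.960) = Φ(1.635) + Φ(-5.555) = 0.9489 + 0.0000 = 0.9489.

Power ≈ 0.949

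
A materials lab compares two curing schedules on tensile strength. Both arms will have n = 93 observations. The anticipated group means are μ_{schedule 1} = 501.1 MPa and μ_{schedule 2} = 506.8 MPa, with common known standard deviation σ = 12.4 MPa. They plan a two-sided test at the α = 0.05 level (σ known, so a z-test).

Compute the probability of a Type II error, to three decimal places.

Standardized effect: d = |μ_{schedule 1} − μ_{schedule 2}| / σ = |501.1 − 506.8| / 12.4 = 0.4597
Noncentrality parameter: δ = d·√(n/2) = 0.4597 × √(93/2) = 3.1346
Critical value for a two-sided test at α = 0.05: z_{α/2} = 1.960.
Power = Φ(δ − 1.960) + Φ(−δ − 1.960) = Φ(1.175) + Φ(-5.095) = 0.8799 + 0.0000 = 0.8799.
Type II error: β = 1 − power = 1 − 0.8799 = 0.1201.

β ≈ 0.120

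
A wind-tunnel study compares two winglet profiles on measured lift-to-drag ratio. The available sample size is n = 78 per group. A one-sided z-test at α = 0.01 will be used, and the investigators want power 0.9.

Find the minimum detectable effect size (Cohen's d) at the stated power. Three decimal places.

Required noncentrality: δ = z_{0.01} + z_{0.10} = 2.326 + 1.282 = 3.608.
δ = d·√(n/2) ⇒ d = δ/√(n/2) = 3.608/√(78/2) = 0.5777.

d ≈ 0.578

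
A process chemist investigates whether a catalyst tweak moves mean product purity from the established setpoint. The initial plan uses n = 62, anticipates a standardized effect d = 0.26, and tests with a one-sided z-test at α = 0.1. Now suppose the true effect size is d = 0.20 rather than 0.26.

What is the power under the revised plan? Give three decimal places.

With d = 0.20: δ = d·√n = 0.20 × √62 = 1.5748. Critical value z_{0.1} = 1.282.
Revised power = P(Z > 1.282 − δ) = Φ(0.293) = 0.6153.

Power ≈ 0.615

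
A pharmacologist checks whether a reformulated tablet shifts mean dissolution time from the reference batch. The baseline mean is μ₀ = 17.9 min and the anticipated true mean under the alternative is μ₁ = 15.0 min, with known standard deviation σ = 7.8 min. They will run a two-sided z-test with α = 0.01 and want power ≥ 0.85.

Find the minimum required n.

n = 95

Standardized effect: d = |μ₁ − μ₀| / σ = |15.0 − 17.9| / 7.8 = 0.3718
Set Φ(δ − 2.576) = 0.85; then δ − 2.576 = Φ⁻¹(0.85) = 1.036, giving δ = 3.612.
(Ignoring the negligible lower-tail rejection probability gives the usual closed-form inversion.)
δ = d·√n ⇒ n = (δ/d)² = (3.612 / 0.3718)² = 94.40.
Round up to the next whole unit.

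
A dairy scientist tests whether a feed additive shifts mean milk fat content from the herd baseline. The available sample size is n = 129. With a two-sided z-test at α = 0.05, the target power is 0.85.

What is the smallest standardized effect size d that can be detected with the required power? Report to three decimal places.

Need Φ(δ − 1.960) = 0.85, so δ = 1.960 + 1.036 = 2.996.
(Lower-tail contribution to power is negligible for δ > 0.)
δ = d·√n ⇒ d = δ/√n = 2.996/√129 = 0.2638.

d ≈ 0.264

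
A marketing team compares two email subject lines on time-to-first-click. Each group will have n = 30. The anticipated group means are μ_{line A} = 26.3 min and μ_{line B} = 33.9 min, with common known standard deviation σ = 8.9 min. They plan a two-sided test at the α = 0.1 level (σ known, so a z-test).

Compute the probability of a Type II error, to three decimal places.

Standardized effect: d = |μ_{line A} − μ_{line B}| / σ = |26.3 − 33.9| / 8.9 = 0.8539
Noncentrality parameter: λ = d·√(n/2) = 0.8539 × √(30/2) = 3.3073
Critical value for a two-sided test at α = 0.1: z_{α/2} = 1.645.
Power = Φ(λ − 1.645) + Φ(−λ − 1.645) = Φ(1.662) + Φ(-4.952) = 0.9518 + 0.0000 = 0.9518.
Type II error: β = 1 − power = 1 − 0.9518 = 0.0482.

β ≈ 0.048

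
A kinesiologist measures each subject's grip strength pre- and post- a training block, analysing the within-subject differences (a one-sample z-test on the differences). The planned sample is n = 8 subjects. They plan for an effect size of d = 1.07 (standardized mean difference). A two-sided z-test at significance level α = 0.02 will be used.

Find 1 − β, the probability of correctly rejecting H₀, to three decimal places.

Power ≈ 0.758

Noncentrality parameter: δ = d·√n = 1.07 × √8 = 3.0264
Two-sided α = 0.02 → critical value z_{0.01} = 2.326.
Power = Φ(δ − 2.326) + Φ(−δ − 2.326) = Φ(0.700) + Φ(-5.353) = 0.7581 + 0.0000 = 0.7581.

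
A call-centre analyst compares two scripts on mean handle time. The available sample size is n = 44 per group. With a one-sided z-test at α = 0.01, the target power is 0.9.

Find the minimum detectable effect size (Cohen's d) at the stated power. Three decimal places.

Need Φ(δ − 2.326) = 0.9, so δ = 2.326 + 1.282 = 3.608.
δ = d·√(n/2) ⇒ d = δ/√(n/2) = 3.608/√(44/2) = 0.7692.

d ≈ 0.769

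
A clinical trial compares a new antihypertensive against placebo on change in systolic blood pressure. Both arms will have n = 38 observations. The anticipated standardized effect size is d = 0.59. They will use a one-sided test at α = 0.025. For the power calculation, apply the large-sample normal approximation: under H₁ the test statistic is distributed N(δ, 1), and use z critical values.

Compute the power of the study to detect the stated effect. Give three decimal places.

Power ≈ 0.730

Noncentrality parameter: δ = d·√(n/2) = 0.59 × √(38/2) = 2.5718
Critical value for a one-sided test at α = 0.025: z_α = 1.960.
Power = Φ(δ − 1.960) = Φ(0.612) = 0.7297.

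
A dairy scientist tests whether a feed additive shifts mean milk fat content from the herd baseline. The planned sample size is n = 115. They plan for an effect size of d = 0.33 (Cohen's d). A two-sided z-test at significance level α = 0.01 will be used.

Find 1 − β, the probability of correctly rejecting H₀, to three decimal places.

Noncentrality parameter: δ = d·√n = 0.33 × √115 = 3.5389
Two-sided α = 0.01 → critical value z_{0.005} = 2.576.
Power = Φ(δ − 2.576) + Φ(−δ − 2.576) = Φ(0.963) + Φ(-6.115) = 0.8322 + 0.0000 = 0.8322.

Power ≈ 0.832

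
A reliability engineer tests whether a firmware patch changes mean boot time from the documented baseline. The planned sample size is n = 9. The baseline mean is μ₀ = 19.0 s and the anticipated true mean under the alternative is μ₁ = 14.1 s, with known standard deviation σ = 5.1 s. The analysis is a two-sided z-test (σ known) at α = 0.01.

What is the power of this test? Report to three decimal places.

Power ≈ 0.620

Standardized effect: d = |μ₁ − μ₀| / σ = |14.1 − 19.0| / 5.1 = 0.9608
Noncentrality parameter: δ = d·√n = 0.9608 × √9 = 2.8824
Critical value for a two-sided test at α = 0.01: z_{α/2} = 2.576.
Power = Φ(δ − 2.576) + Φ(−δ − 2.576) = Φ(0.307) + Φ(-5.458) = 0.6204 + 0.0000 = 0.6204.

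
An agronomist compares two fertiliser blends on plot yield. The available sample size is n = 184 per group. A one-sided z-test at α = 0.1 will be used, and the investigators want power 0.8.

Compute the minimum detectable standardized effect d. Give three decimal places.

Required noncentrality: δ = z_{0.1} + z_{0.20} = 1.282 + 0.842 = 2.123.
δ = d·√(n/2) ⇒ d = δ/√(n/2) = 2.123/√(184/2) = 0.2214.

d ≈ 0.221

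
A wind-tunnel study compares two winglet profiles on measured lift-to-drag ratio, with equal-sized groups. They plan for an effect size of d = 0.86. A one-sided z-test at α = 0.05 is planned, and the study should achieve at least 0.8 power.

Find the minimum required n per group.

n = 17 per group

For power 0.8 need Φ(δ − z_{0.05}) = 0.8, so δ = z_{0.05} + z_{0.20} = 1.645 + 0.842 = 2.486.
δ = d·√(n/2) ⇒ n = 2(δ/d)² = 2 × (2.486 / 0.86)² = 16.72.
Round up to the next whole unit.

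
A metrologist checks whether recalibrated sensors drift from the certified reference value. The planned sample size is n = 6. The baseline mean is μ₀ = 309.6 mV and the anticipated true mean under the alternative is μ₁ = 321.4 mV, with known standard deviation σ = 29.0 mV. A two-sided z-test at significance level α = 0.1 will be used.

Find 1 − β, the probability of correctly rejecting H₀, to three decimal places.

Standardized effect: d = |μ₁ − μ₀| / σ = |321.4 − 309.6| / 29.0 = 0.4069
Noncentrality parameter: δ = d·√n = 0.4069 × √6 = 0.9967
Critical value for a two-sided test at α = 0.1: z_{α/2} = 1.645.
Power = Φ(δ − 1.645) + Φ(−δ − 1.645) = Φ(-0.648) + Φ(-2.642) = 0.2584 + 0.0041 = 0.2626.

Power ≈ 0.263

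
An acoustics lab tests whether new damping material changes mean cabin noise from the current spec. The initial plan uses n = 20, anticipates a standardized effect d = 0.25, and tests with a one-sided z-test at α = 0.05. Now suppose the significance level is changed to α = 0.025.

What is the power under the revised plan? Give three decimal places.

Power ≈ 0.200

δ = d·√n = 0.25 × √20 = 1.1180 (unchanged). New critical value: z_{0.025} = 1.960.
Revised power = Φ(δ − 1.960) = Φ(-0.842) = 0.1999.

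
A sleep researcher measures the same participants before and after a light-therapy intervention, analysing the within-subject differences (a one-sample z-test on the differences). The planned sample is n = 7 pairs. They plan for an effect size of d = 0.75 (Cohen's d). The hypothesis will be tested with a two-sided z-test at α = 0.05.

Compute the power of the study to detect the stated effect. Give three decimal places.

Noncentrality parameter: δ = d·√n = 0.75 × √7 = 1.9843
Two-sided α = 0.05 → critical value z_{0.025} = 1.960.
Power = Φ(δ − 1.960) + Φ(−δ − 1.960) = Φ(0.024) + Φ(-3.944) = 0.5097 + 0.0000 = 0.5098.

Power ≈ 0.510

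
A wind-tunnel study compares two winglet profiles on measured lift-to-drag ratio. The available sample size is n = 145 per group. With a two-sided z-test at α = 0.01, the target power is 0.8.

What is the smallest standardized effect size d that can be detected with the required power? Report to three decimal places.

d ≈ 0.401

Need Φ(δ − 2.576) = 0.8, so δ = 2.576 + 0.842 = 3.417.
(Lower-tail contribution to power is negligible for δ > 0.)
δ = d·√(n/2) ⇒ d = δ/√(n/2) = 3.417/√(145/2) = 0.4014.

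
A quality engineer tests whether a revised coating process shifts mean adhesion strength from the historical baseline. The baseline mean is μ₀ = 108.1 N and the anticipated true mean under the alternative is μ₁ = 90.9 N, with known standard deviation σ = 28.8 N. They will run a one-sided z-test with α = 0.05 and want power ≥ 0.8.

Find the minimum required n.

n = 18

Standardized effect: d = |μ₁ − μ₀| / σ = |90.9 − 108.1| / 28.8 = 0.5972
Set Φ(δ − 1.645) = 0.8; then δ − 1.645 = Φ⁻¹(0.8) = 0.842, giving δ = 2.486.
δ = d·√n ⇒ n = (δ/d)² = (2.486 / 0.5972)² = 17.33.
Rounding up, n = 18.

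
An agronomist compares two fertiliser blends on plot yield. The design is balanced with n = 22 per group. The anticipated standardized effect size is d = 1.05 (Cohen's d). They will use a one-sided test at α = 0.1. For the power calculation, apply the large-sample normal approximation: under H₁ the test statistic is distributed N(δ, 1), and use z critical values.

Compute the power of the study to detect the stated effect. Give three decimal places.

Power ≈ 0.986

Noncentrality parameter: δ = d·√(n/2) = 1.05 × √(22/2) = 3.4825
One-sided α = 0.1 → critical value z_{0.1} = 1.282.
Power = Φ(δ − 1.282) = Φ(2.201) = 0.9861.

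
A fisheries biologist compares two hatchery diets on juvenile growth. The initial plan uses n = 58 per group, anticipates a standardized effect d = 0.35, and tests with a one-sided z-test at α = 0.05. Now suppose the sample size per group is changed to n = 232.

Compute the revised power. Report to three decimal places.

With n = 232 per group: δ = d·√(n/2) = 0.35 × √(232/2) = 3.7696. Critical value z_{0.05} = 1.645.
Revised power = P(Z > 1.645 − δ) = Φ(2.125) = 0.9832.

Power ≈ 0.983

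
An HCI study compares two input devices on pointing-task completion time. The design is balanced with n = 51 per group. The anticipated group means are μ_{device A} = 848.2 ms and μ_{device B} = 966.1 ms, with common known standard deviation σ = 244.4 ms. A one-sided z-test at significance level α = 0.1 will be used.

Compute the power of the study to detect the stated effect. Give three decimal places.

Standardized effect: d = |μ_{device A} − μ_{device B}| / σ = |848.2 − 966.1| / 244.4 = 0.4824
Noncentrality parameter: δ = d·√(n/2) = 0.4824 × √(51/2) = 2.4360
One-sided α = 0.1 → critical value z_{0.1} = 1.282.
Power = P(Z > 1.282 − δ) = Φ(1.154) = 0.8758.

Power ≈ 0.876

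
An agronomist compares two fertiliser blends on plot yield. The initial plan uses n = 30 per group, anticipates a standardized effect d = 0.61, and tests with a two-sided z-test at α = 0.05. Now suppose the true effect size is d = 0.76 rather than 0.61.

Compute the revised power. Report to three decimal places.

Power ≈ 0.837

With d = 0.76: δ = d·√(n/2) = 0.76 × √(30/2) = 2.9435. Critical value z_{0.025} = 1.960.
Revised power = Φ(δ − 1.960) + Φ(−δ − 1.960) = Φ(0.984) + Φ(-4.903) = 0.8373 + 0.0000 = 0.8373.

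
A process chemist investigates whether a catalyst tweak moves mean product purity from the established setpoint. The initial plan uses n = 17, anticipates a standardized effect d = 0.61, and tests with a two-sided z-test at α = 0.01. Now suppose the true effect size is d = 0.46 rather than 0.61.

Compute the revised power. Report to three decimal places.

Power ≈ 0.249

With d = 0.46: δ = d·√n = 0.46 × √17 = 1.8966. Critical value z_{0.005} = 2.576.
Revised power = Φ(δ − 2.576) + Φ(−δ − 2.576) = Φ(-0.679) + Φ(-4.472) = 0.2485 + 0.0000 = 0.2485.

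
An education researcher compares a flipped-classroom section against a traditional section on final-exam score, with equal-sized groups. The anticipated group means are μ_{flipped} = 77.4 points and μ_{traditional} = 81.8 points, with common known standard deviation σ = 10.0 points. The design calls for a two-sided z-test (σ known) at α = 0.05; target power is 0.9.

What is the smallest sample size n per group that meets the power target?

n = 109 per group

Standardized effect: d = |μ_{flipped} − μ_{traditional}| / σ = |77.4 − 81.8| / 10.0 = 0.4400
For power 0.9 need Φ(δ − z_{0.025}) = 0.9, so δ = z_{0.025} + z_{0.10} = 1.960 + 1.282 = 3.242.
(The Φ(−δ − z_{α/2}) term is vanishingly small for δ > 0 and is dropped in the standard sample-size formula.)
δ = d·√(n/2) ⇒ n = 2(δ/d)² = 2 × (3.242 / 0.4400)² = 108.55.
Round up to the next whole unit.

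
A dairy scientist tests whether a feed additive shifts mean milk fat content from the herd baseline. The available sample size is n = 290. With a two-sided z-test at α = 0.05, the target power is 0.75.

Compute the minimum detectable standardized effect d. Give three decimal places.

Required noncentrality: δ = z_{0.025} + z_{0.25} = 1.960 + 0.674 = 2.634.
(Lower-tail contribution to power is negligible for δ > 0.)
δ = d·√n ⇒ d = δ/√n = 2.634/√290 = 0.1547.

d ≈ 0.155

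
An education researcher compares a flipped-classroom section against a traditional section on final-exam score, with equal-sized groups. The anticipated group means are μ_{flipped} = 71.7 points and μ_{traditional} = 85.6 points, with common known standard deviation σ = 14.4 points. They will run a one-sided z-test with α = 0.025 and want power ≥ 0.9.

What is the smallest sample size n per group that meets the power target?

n = 23 per group

Standardized effect: d = |μ_{flipped} − μ_{traditional}| / σ = |71.7 − 85.6| / 14.4 = 0.9653
Set Φ(δ − 1.960) = 0.9; then δ − 1.960 = Φ⁻¹(0.9) = 1.282, giving δ = 3.242.
δ = d·√(n/2) ⇒ n = 2(δ/d)² = 2 × (3.242 / 0.9653)² = 22.55.
Rounding up, n = 23 per group.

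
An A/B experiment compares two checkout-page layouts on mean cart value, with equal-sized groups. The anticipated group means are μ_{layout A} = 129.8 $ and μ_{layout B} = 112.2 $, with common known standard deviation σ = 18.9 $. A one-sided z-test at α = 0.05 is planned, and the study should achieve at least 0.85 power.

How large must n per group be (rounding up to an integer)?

n = 17 per group

Standardized effect: d = |μ_{layout A} − μ_{layout B}| / σ = |129.8 − 112.2| / 18.9 = 0.9312
Set Φ(δ − 1.645) = 0.85; then δ − 1.645 = Φ⁻¹(0.85) = 1.036, giving δ = 2.681.
δ = d·√(n/2) ⇒ n = 2(δ/d)² = 2 × (2.681 / 0.9312)² = 16.58.
Round up to the next whole unit.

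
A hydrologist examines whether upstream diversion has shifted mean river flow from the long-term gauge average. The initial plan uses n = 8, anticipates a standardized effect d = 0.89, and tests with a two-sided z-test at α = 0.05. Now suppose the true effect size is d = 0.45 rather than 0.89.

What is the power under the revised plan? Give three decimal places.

With d = 0.45: δ = d·√n = 0.45 × √8 = 1.2728. Critical value z_{0.025} = 1.960.
Revised power = Φ(δ − 1.960) + Φ(−δ − 1.960) = Φ(-0.687) + Φ(-3.233) = 0.2460 + 0.0006 = 0.2466.

Power ≈ 0.247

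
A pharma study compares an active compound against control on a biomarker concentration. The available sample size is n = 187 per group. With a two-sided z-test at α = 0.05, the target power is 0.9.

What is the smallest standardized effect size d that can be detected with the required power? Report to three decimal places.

d ≈ 0.335

Required noncentrality: δ = z_{0.025} + z_{0.10} = 1.960 + 1.282 = 3.242.
(Lower-tail contribution to power is negligible for δ > 0.)
δ = d·√(n/2) ⇒ d = δ/√(n/2) = 3.242/√(187/2) = 0.3352.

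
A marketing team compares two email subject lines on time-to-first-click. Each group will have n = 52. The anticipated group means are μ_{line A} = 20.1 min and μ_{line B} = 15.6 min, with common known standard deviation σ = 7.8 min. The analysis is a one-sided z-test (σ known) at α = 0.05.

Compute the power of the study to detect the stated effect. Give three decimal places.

Power ≈ 0.903

Standardized effect: d = |μ_{line A} − μ_{line B}| / σ = |20.1 − 15.6| / 7.8 = 0.5769
Noncentrality parameter: λ = d·√(n/2) = 0.5769 × √(52/2) = 2.9417
Critical value for a one-sided test at α = 0.05: z_α = 1.645.
Power = Φ(λ − 1.645) = Φ(1.297) = 0.9027.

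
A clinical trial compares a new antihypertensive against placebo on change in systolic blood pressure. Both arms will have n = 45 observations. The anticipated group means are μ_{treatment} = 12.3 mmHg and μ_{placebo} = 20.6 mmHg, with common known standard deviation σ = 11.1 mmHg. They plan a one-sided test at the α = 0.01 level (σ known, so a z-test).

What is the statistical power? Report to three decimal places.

Standardized effect: d = |μ_{treatment} − μ_{placebo}| / σ = |12.3 − 20.6| / 11.1 = 0.7477
Noncentrality parameter: δ = d·√(n/2) = 0.7477 × √(45/2) = 3.5469
One-sided α = 0.01 → critical value z_{0.01} = 2.326.
Power = P(Z > 2.326 − δ) = Φ(1.221) = 0.8889.

Power ≈ 0.889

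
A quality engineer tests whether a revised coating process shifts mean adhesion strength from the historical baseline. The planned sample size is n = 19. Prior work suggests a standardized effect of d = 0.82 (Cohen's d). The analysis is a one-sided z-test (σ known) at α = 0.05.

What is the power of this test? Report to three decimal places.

Power ≈ 0.973

Noncentrality parameter: δ = d·√n = 0.82 × √19 = 3.5743
Critical value for a one-sided test at α = 0.05: z_α = 1.645.
Power = Φ(δ − 1.645) = Φ(1.929) = 0.9732.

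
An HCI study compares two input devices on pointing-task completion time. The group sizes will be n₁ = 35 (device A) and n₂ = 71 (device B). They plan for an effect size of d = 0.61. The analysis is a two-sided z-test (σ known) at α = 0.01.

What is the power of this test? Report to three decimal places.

Power ≈ 0.647

Noncentrality parameter: δ = d / √(1/n₁ + 1/n₂) = 0.61 / √(1/35 + 1/71) = 2.9535
Critical value for a two-sided test at α = 0.01: z_{α/2} = 2.576.
Power = Φ(δ − 2.576) + Φ(−δ − 2.576) = Φ(0.378) + Φ(-5.529) = 0.6472 + 0.0000 = 0.6472.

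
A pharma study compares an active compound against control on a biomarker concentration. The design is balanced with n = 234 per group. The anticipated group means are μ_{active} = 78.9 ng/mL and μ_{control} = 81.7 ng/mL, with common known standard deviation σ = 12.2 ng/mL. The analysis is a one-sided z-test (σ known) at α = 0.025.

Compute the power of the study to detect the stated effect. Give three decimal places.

Power ≈ 0.699

Standardized effect: d = |μ_{active} − μ_{control}| / σ = |78.9 − 81.7| / 12.2 = 0.2295
Noncentrality parameter: δ = d·√(n/2) = 0.2295 × √(234/2) = 2.4825
One-sided α = 0.025 → critical value z_{0.025} = 1.960.
Power = P(Z > 1.960 − δ) = Φ(0.523) = 0.6994.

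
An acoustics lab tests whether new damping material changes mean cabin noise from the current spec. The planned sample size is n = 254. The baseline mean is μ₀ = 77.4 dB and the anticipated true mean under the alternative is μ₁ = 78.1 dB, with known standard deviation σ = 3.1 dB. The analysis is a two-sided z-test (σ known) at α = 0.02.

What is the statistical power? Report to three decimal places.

Power ≈ 0.898

Standardized effect: d = |μ₁ − μ₀| / σ = |78.1 − 77.4| / 3.1 = 0.2258
Noncentrality parameter: δ = d·√n = 0.2258 × √254 = 3.5988
Two-sided α = 0.02 → critical value z_{0.01} = 2.326.
Power = Φ(δ − 2.326) + Φ(−δ − 2.326) = Φ(1.272) + Φ(-5.925) = 0.8984 + 0.0000 = 0.8984.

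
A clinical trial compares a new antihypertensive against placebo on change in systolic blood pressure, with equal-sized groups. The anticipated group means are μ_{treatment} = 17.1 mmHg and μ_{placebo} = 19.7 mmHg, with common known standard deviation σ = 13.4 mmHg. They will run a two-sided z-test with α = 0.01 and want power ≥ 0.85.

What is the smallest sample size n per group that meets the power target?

n = 694 per group

Standardized effect: d = |μ_{treatment} − μ_{placebo}| / σ = |17.1 − 19.7| / 13.4 = 0.1940
Set Φ(δ − 2.576) = 0.85; then δ − 2.576 = Φ⁻¹(0.85) = 1.036, giving δ = 3.612.
(For δ > 0 the lower-tail rejection region contributes negligibly to power, so the one-term inversion is standard.)
δ = d·√(n/2) ⇒ n = 2(δ/d)² = 2 × (3.612 / 0.1940)² = 693.19.
Round up to the next whole unit.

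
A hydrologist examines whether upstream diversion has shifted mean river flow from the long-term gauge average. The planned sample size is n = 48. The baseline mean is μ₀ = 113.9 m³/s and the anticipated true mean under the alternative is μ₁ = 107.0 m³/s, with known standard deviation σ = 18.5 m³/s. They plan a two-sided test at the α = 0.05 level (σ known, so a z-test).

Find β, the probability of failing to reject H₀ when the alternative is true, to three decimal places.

β ≈ 0.266

Standardized effect: d = |μ₁ − μ₀| / σ = |107.0 − 113.9| / 18.5 = 0.3730
Noncentrality parameter: δ = d·√n = 0.3730 × √48 = 2.5840
Critical value for a two-sided test at α = 0.05: z_{α/2} = 1.960.
Power = Φ(δ − 1.960) + Φ(−δ − 1.960) = Φ(0.624) + Φ(-4.544) = 0.7337 + 0.0000 = 0.7337.
Type II error: β = 1 − power = 1 − 0.7337 = 0.2663.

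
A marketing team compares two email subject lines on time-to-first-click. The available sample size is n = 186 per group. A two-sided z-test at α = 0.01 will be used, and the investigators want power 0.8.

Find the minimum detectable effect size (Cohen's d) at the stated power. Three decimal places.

Need Φ(δ − 2.576) = 0.8, so δ = 2.576 + 0.842 = 3.417.
(Lower-tail contribution to power is negligible for δ > 0.)
δ = d·√(n/2) ⇒ d = δ/√(n/2) = 3.417/√(186/2) = 0.3544.

d ≈ 0.354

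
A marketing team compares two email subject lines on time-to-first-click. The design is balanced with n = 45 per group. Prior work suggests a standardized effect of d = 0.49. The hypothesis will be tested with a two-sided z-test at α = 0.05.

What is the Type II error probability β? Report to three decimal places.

Noncentrality parameter: δ = d·√(n/2) = 0.49 × √(45/2) = 2.3243
Two-sided α = 0.05 → critical value z_{0.025} = 1.960.
Power = Φ(δ − 1.960) + Φ(−δ − 1.960) = Φ(0.364) + Φ(-4.284) = 0.6422 + 0.0000 = 0.6422.
Type II error: β = 1 − power = 1 − 0.6422 = 0.3578.

β ≈ 0.358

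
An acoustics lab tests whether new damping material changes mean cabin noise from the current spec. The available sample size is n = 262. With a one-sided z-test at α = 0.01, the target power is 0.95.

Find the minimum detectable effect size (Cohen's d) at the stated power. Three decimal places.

Required noncentrality: δ = z_{0.01} + z_{0.05} = 2.326 + 1.645 = 3.971.
δ = d·√n ⇒ d = δ/√n = 3.971/√262 = 0.2453.

d ≈ 0.245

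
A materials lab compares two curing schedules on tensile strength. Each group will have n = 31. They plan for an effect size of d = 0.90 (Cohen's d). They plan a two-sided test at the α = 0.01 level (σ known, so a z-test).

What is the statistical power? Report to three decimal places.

Noncentrality parameter: δ = d·√(n/2) = 0.90 × √(31/2) = 3.5433
Two-sided α = 0.01 → critical value z_{0.005} = 2.576.
Power = Φ(δ − 2.576) + Φ(−δ − 2.576) = Φ(0.967) + Φ(-6.119) = 0.8333 + 0.0000 = 0.8333.

Power ≈ 0.833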